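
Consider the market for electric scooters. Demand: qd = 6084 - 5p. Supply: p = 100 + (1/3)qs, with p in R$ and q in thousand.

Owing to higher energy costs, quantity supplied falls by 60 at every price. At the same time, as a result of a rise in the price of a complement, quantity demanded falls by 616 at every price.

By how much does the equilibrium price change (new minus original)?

Original equilibrium: 6084 - 5p = 3p - 300 gives 6384 = 8p, so p = 798 and q = 2094.
The new curves are qd = 5468 - 5p (demand) and qs = 3p - 360 (supply).
Clearing the new market: 5468 - 5p = 3p - 360, so p = 728.5 and q = 1825.5.
Δp = 728.5 − 798 = -69.5.

-69.5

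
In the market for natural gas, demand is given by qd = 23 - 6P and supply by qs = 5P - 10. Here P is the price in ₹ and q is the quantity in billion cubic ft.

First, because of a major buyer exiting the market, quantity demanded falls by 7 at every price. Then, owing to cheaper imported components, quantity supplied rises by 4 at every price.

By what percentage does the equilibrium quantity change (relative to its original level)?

-20

Original equilibrium: 23 - 6P = 5P - 10 gives 33 = 11P, so P = 3 and q = 5.
After the shift, demand is qd = 16 - 6P and supply is qs = 5P - 6.
Equate the new curves: 16 - 6P = 5P - 6, giving 22 = 11P, P = 2, q = 4.
%Δq = (4 − 5) / 5 × 100 = -20%.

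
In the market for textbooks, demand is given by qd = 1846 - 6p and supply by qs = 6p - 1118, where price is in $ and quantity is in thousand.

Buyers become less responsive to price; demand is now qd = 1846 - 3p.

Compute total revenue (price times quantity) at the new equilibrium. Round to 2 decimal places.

Initially, 1846 - 6p = 6p - 1118, so 2964 = 12p and p = 247, q = 364.
With the change applied: demand qd = 1846 - 3p, supply qs = 6p - 1118.
New equilibrium: 1846 - 3p = 6p - 1118 ⇒ 2964 = 9p ⇒ p = 988/3 ≈ 329.3333, q = 858.
New expenditure = 329.3333 × 858 = 282568.00.

282568.00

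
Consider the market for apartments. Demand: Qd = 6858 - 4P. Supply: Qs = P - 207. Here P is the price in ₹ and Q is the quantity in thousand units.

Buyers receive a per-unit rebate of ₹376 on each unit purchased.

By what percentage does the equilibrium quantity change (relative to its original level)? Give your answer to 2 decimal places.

Original equilibrium: 6858 - 4P = P - 207 gives 7065 = 5P, so P = 1413 and Q = 1206.
Since buyers' out-of-pocket price is the market price minus the rebate, the effective demand curve becomes Qd = 8362 - 4P.
Clearing the new market: 8362 - 4P = P - 207, so P = 1713.8 and Q = 1506.8.
%ΔQ = (1506.8 − 1206) / 1206 × 100 = +24.94%.

+24.94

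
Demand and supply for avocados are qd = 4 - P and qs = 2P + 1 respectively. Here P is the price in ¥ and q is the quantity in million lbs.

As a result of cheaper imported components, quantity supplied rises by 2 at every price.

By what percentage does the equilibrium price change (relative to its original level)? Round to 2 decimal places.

-66.67

Original equilibrium: 4 - P = 2P + 1 gives 3 = 3P, so P = 1 and q = 3.
The shock moves the curves to qd = 4 - P and qs = 2P + 3.
Clearing the new market: 4 - P = 2P + 3, so P = 1/3 ≈ 0.3333 and q = 11/3 ≈ 3.6667.
%ΔP = (0.3333 − 1) / 1 × 100 = -66.67%.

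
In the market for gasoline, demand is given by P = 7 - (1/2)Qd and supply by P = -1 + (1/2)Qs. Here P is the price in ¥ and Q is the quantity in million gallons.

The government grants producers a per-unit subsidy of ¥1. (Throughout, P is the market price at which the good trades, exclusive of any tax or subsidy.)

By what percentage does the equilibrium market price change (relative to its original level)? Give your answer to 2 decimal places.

Initially, 14 - 2P = 2P + 2, so 12 = 4P and P = 3, Q = 8.
Since sellers receive the price plus the subsidy, the effective supply curve becomes Qs = 2P + 4.
Setting them equal: 14 - 2P = 2P + 4 → 10 = 4P, so P = 2.5 and Q = 9.
%ΔP = (2.5 − 3) / 3 × 100 = -16.67%.

-16.67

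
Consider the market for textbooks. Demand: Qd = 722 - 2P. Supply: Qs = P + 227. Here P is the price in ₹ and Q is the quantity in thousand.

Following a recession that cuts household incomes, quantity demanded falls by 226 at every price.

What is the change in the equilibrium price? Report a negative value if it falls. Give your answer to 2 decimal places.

Before the shock: 722 - 2P = P + 227 ⇒ 495 = 3P ⇒ P = 165, Q = 392.
After the shift, demand is Qd = 496 - 2P and supply is Qs = P + 227.
Clearing the new market: 496 - 2P = P + 227, so P = 269/3 ≈ 89.6667 and Q = 950/3 ≈ 316.6667.
ΔP = 89.6667 − 165 = -75.33.

-75.33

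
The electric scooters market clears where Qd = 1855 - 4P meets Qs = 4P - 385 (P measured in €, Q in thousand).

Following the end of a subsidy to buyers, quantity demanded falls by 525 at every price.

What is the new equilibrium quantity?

472.5

Before the shock: 1855 - 4P = 4P - 385 ⇒ 2240 = 8P ⇒ P = 280, Q = 735.
The shock moves the curves to Qd = 1330 - 4P and Qs = 4P - 385.
Setting them equal: 1330 - 4P = 4P - 385 → 1715 = 8P, so P = 214.375 and Q = 472.5.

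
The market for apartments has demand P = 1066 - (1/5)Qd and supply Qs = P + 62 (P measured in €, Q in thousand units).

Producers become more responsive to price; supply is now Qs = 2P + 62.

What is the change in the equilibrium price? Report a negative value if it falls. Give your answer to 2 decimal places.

-125.43

Initially, 5330 - 5P = P + 62, so 5268 = 6P and P = 878, Q = 940.
The shock moves the curves to Qd = 5330 - 5P and Qs = 2P + 62.
Setting them equal: 5330 - 5P = 2P + 62 → 5268 = 7P, so P = 5268/7 ≈ 752.5714 and Q = 10970/7 ≈ 1567.1429.
ΔP = 752.5714 − 878 = -125.43.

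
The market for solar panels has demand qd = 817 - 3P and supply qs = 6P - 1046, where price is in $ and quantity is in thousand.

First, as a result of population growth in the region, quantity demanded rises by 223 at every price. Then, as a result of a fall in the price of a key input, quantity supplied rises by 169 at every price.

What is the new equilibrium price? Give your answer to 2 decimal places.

213.00

Solve the original market: 817 - 3P = 6P - 1046, hence P = 207 and q = 196.
The shock moves the curves to qd = 1040 - 3P and qs = 6P - 877.
New equilibrium: 1040 - 3P = 6P - 877 ⇒ 1917 = 9P ⇒ P = 213, q = 401.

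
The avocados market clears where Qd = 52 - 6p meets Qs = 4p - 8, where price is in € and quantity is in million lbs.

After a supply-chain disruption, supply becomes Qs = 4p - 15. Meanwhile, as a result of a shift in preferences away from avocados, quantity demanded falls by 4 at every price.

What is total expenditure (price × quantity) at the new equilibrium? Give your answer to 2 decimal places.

Original equilibrium: 52 - 6p = 4p - 8 gives 60 = 10p, so p = 6 and Q = 16.
The new curves are Qd = 48 - 6p (demand) and Qs = 4p - 15 (supply).
Equate the new curves: 48 - 6p = 4p - 15, giving 63 = 10p, p = 6.3, Q = 10.2.
New expenditure = 6.3 × 10.2 = 64.26.

64.26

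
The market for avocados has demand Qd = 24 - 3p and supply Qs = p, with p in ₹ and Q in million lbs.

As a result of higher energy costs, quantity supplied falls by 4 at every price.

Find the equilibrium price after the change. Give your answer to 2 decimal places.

Original equilibrium: 24 - 3p = p gives 24 = 4p, so p = 6 and Q = 6.
After the shift, demand is Qd = 24 - 3p and supply is Qs = p - 4.
Setting them equal: 24 - 3p = p - 4 → 28 = 4p, so p = 7 and Q = 3.

7.00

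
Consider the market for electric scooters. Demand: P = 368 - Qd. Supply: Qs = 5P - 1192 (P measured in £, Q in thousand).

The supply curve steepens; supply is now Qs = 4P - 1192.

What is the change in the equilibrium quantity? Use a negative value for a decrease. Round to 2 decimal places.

-52.00

Initially, 368 - P = 5P - 1192, so 1560 = 6P and P = 260, Q = 108.
The shock moves the curves to Qd = 368 - P and Qs = 4P - 1192.
Equate the new curves: 368 - P = 4P - 1192, giving 1560 = 5P, P = 312, Q = 56.
ΔQ = 56 − 108 = -52.00.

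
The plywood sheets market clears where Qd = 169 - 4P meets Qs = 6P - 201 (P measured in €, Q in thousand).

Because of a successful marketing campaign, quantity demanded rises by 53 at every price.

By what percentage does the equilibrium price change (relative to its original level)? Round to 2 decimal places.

Solve the original market: 169 - 4P = 6P - 201, hence P = 37 and Q = 21.
The new curves are Qd = 222 - 4P (demand) and Qs = 6P - 201 (supply).
Equate the new curves: 222 - 4P = 6P - 201, giving 423 = 10P, P = 42.3, Q = 52.8.
%ΔP = (42.3 − 37) / 37 × 100 = +14.32%.

+14.32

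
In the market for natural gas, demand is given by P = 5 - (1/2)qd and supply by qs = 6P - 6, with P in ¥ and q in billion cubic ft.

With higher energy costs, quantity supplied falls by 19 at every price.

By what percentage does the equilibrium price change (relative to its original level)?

Before the shock: 10 - 2P = 6P - 6 ⇒ 16 = 8P ⇒ P = 2, q = 6.
With the change applied: demand qd = 10 - 2P, supply qs = 6P - 25.
Setting them equal: 10 - 2P = 6P - 25 → 35 = 8P, so P = 4.375 and q = 1.25.
%ΔP = (4.375 − 2) / 2 × 100 = +118.75%.

+118.75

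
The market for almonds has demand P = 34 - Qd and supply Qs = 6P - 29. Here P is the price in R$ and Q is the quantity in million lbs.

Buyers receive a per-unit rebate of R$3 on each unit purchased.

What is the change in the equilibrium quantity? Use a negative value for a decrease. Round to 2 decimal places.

Original equilibrium: 34 - P = 6P - 29 gives 63 = 7P, so P = 9 and Q = 25.
Since buyers' out-of-pocket price is the market price minus the rebate, the effective demand curve becomes Qd = 37 - P.
New equilibrium: 37 - P = 6P - 29 ⇒ 66 = 7P ⇒ P = 66/7 ≈ 9.4286, Q = 193/7 ≈ 27.5714.
ΔQ = 27.5714 − 25 = +2.57.

+2.57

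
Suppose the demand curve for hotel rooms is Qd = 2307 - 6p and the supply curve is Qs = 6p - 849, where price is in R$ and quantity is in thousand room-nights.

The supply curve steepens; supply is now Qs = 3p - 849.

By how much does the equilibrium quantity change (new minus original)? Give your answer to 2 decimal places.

-526.00

Before the shock: 2307 - 6p = 6p - 849 ⇒ 3156 = 12p ⇒ p = 263, Q = 729.
The shock moves the curves to Qd = 2307 - 6p and Qs = 3p - 849.
Setting them equal: 2307 - 6p = 3p - 849 → 3156 = 9p, so p = 1052/3 ≈ 350.6667 and Q = 203.
ΔQ = 203 − 729 = -526.00.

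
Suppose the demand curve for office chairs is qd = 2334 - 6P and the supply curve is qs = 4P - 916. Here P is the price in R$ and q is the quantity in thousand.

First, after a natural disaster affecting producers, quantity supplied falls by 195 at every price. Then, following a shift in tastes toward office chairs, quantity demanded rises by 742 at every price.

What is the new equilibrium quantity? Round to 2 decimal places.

Original equilibrium: 2334 - 6P = 4P - 916 gives 3250 = 10P, so P = 325 and q = 384.
With the change applied: demand qd = 3076 - 6P, supply qs = 4P - 1111.
Equate the new curves: 3076 - 6P = 4P - 1111, giving 4187 = 10P, P = 418.7, q = 563.8.

563.80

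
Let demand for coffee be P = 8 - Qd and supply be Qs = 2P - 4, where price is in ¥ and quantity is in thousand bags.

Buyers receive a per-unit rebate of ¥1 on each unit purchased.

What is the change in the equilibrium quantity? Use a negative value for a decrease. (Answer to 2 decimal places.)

+0.67

Original equilibrium: 8 - P = 2P - 4 gives 12 = 3P, so P = 4 and Q = 4.
Since buyers' out-of-pocket price is the market price minus the rebate, the effective demand curve becomes Qd = 9 - P.
Setting them equal: 9 - P = 2P - 4 → 13 = 3P, so P = 13/3 ≈ 4.3333 and Q = 14/3 ≈ 4.6667.
ΔQ = 4.6667 − 4 = +0.67.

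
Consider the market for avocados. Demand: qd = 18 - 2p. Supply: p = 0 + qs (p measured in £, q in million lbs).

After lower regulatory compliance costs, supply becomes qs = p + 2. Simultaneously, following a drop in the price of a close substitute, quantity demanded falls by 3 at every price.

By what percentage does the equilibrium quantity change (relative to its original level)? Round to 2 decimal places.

Initially, 18 - 2p = p, so 18 = 3p and p = 6, q = 6.
After the shift, demand is qd = 15 - 2p and supply is qs = p + 2.
Equate the new curves: 15 - 2p = p + 2, giving 13 = 3p, p = 13/3 ≈ 4.3333, q = 19/3 ≈ 6.3333.
%Δq = (6.3333 − 6) / 6 × 100 = +5.56%.

+5.56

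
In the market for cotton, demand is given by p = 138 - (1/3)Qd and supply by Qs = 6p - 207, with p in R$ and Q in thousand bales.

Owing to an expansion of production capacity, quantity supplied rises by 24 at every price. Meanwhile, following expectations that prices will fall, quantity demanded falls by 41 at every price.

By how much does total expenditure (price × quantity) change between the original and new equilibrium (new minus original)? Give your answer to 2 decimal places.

Original equilibrium: 414 - 3p = 6p - 207 gives 621 = 9p, so p = 69 and Q = 207.
The shock moves the curves to Qd = 373 - 3p and Qs = 6p - 183.
New equilibrium: 373 - 3p = 6p - 183 ⇒ 556 = 9p ⇒ p = 556/9 ≈ 61.7778, Q = 563/3 ≈ 187.6667.
Expenditure moves from 69×207 = 14283 to 61.7778×187.6667 = 11593.6296; change = -2689.37.

-2689.37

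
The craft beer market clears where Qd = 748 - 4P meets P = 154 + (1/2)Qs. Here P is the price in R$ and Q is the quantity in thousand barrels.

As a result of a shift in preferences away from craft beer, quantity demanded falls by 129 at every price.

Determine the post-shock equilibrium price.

154.5

Solve the original market: 748 - 4P = 2P - 308, hence P = 176 and Q = 44.
The new curves are Qd = 619 - 4P (demand) and Qs = 2P - 308 (supply).
Clearing the new market: 619 - 4P = 2P - 308, so P = 154.5 and Q = 1.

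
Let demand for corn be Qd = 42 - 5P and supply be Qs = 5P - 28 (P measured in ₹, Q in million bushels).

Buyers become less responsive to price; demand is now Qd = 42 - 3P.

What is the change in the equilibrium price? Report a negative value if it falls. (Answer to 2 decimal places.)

+1.75

Original equilibrium: 42 - 5P = 5P - 28 gives 70 = 10P, so P = 7 and Q = 7.
The shock moves the curves to Qd = 42 - 3P and Qs = 5P - 28.
Clearing the new market: 42 - 3P = 5P - 28, so P = 8.75 and Q = 15.75.
ΔP = 8.75 − 7 = +1.75.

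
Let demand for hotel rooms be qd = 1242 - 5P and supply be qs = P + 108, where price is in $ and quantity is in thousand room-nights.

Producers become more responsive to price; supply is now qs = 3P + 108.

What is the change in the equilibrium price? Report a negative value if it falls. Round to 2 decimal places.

-47.25

Initially, 1242 - 5P = P + 108, so 1134 = 6P and P = 189, q = 297.
With the change applied: demand qd = 1242 - 5P, supply qs = 3P + 108.
New equilibrium: 1242 - 5P = 3P + 108 ⇒ 1134 = 8P ⇒ P = 141.75, q = 533.25.
ΔP = 141.75 − 189 = -47.25.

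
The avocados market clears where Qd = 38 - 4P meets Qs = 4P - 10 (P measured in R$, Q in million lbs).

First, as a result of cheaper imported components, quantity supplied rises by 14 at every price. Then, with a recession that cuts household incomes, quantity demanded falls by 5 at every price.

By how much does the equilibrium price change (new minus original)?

Original equilibrium: 38 - 4P = 4P - 10 gives 48 = 8P, so P = 6 and Q = 14.
The new curves are Qd = 33 - 4P (demand) and Qs = 4P + 4 (supply).
Equate the new curves: 33 - 4P = 4P + 4, giving 29 = 8P, P = 3.625, Q = 18.5.
ΔP = 3.625 − 6 = -2.375.

-2.375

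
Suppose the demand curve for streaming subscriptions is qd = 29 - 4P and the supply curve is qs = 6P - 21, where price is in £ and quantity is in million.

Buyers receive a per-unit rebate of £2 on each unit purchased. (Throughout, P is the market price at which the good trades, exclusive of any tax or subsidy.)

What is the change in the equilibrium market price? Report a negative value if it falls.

Original equilibrium: 29 - 4P = 6P - 21 gives 50 = 10P, so P = 5 and q = 9.
Since buyers' out-of-pocket price is the market price minus the rebate, the effective demand curve becomes qd = 37 - 4P.
Clearing the new market: 37 - 4P = 6P - 21, so P = 5.8 and q = 13.8.
ΔP = 5.8 − 5 = +0.8.

+0.8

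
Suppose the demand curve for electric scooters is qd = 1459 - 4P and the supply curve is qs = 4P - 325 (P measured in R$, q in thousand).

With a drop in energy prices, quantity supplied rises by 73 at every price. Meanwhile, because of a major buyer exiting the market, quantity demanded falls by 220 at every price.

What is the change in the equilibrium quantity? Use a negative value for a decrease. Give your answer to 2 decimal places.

Initially, 1459 - 4P = 4P - 325, so 1784 = 8P and P = 223, q = 567.
The shock moves the curves to qd = 1239 - 4P and qs = 4P - 252.
Equate the new curves: 1239 - 4P = 4P - 252, giving 1491 = 8P, P = 186.375, q = 493.5.
Δq = 493.5 − 567 = -73.50.

-73.50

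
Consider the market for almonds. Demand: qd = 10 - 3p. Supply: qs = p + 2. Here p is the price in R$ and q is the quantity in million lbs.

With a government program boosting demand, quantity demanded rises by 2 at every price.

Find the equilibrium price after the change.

2.5

Original equilibrium: 10 - 3p = p + 2 gives 8 = 4p, so p = 2 and q = 4.
After the shift, demand is qd = 12 - 3p and supply is qs = p + 2.
Equate the new curves: 12 - 3p = p + 2, giving 10 = 4p, p = 2.5, q = 4.5.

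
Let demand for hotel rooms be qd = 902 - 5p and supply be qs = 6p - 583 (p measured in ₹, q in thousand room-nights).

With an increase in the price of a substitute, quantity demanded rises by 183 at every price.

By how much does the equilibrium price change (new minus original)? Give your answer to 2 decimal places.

Solve the original market: 902 - 5p = 6p - 583, hence p = 135 and q = 227.
After the shift, demand is qd = 1085 - 5p and supply is qs = 6p - 583.
New equilibrium: 1085 - 5p = 6p - 583 ⇒ 1668 = 11p ⇒ p = 1668/11 ≈ 151.6364, q = 3595/11 ≈ 326.8182.
Δp = 151.6364 − 135 = +16.64.

+16.64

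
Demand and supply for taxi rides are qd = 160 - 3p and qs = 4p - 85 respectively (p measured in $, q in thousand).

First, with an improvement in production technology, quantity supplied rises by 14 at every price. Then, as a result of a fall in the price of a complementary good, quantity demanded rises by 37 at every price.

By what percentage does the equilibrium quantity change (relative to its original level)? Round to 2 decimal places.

+49.35

Before the shock: 160 - 3p = 4p - 85 ⇒ 245 = 7p ⇒ p = 35, q = 55.
After the shift, demand is qd = 197 - 3p and supply is qs = 4p - 71.
Equate the new curves: 197 - 3p = 4p - 71, giving 268 = 7p, p = 268/7 ≈ 38.2857, q = 575/7 ≈ 82.1429.
%Δq = (82.1429 − 55) / 55 × 100 = +49.35%.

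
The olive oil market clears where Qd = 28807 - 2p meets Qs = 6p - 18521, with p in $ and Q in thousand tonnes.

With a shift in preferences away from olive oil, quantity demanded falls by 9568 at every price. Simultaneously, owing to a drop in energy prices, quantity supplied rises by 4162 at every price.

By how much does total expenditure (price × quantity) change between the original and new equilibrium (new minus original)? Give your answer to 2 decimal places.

-54900909.88

Solve the original market: 28807 - 2p = 6p - 18521, hence p = 5916 and Q = 16975.
With the change applied: demand Qd = 19239 - 2p, supply Qs = 6p - 14359.
Equate the new curves: 19239 - 2p = 6p - 14359, giving 33598 = 8p, p = 4199.75, Q = 10839.5.
Expenditure moves from 5916×16975 = 100424100 to 4199.75×10839.5 = 45523190.125; change = -54900909.88.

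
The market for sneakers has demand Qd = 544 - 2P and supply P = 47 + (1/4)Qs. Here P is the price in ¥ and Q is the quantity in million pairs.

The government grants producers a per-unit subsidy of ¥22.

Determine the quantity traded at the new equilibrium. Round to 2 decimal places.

329.33

Solve the original market: 544 - 2P = 4P - 188, hence P = 122 and Q = 300.
Since sellers receive the price plus the subsidy, the effective supply curve becomes Qs = 4P - 100.
Clearing the new market: 544 - 2P = 4P - 100, so P = 322/3 ≈ 107.3333 and Q = 988/3 ≈ 329.3333.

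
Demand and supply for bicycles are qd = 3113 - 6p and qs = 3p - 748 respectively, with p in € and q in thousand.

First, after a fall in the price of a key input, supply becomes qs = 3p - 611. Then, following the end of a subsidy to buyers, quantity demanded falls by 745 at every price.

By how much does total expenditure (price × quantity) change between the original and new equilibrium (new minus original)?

-104789

Initially, 3113 - 6p = 3p - 748, so 3861 = 9p and p = 429, q = 539.
With the change applied: demand qd = 2368 - 6p, supply qs = 3p - 611.
New equilibrium: 2368 - 6p = 3p - 611 ⇒ 2979 = 9p ⇒ p = 331, q = 382.
Expenditure moves from 429×539 = 231231 to 331×382 = 126442; change = -104789.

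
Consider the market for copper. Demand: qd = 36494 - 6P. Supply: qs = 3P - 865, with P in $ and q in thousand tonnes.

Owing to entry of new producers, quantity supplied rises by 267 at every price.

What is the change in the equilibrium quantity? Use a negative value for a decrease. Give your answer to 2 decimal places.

+178.00

Initially, 36494 - 6P = 3P - 865, so 37359 = 9P and P = 4151, q = 11588.
With the change applied: demand qd = 36494 - 6P, supply qs = 3P - 598.
New equilibrium: 36494 - 6P = 3P - 598 ⇒ 37092 = 9P ⇒ P = 12364/3 ≈ 4121.3333, q = 11766.
Δq = 11766 − 11588 = +178.00.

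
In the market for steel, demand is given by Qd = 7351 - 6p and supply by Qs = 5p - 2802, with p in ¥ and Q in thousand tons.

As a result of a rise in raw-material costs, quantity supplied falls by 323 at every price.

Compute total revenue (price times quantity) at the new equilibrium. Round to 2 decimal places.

1558846.12

Original equilibrium: 7351 - 6p = 5p - 2802 gives 10153 = 11p, so p = 923 and Q = 1813.
The new curves are Qd = 7351 - 6p (demand) and Qs = 5p - 3125 (supply).
Setting them equal: 7351 - 6p = 5p - 3125 → 10476 = 11p, so p = 10476/11 ≈ 952.3636 and Q = 18005/11 ≈ 1636.8182.
New expenditure = 952.3636 × 1636.8182 = 1558846.12.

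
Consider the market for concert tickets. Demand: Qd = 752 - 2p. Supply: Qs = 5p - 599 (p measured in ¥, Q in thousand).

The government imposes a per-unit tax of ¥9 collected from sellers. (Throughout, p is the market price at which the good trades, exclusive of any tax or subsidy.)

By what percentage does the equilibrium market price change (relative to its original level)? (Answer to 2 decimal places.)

Solve the original market: 752 - 2p = 5p - 599, hence p = 193 and Q = 366.
Since sellers keep the price net of the tax, the effective supply curve becomes Qs = 5p - 644.
Equate the new curves: 752 - 2p = 5p - 644, giving 1396 = 7p, p = 1396/7 ≈ 199.4286, Q = 2472/7 ≈ 353.1429.
%Δp = (199.4286 − 193) / 193 × 100 = +3.33%.

+3.33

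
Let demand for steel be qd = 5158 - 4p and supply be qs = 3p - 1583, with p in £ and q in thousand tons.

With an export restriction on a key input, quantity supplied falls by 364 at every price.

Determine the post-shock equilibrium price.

Before the shock: 5158 - 4p = 3p - 1583 ⇒ 6741 = 7p ⇒ p = 963, q = 1306.
The shock moves the curves to qd = 5158 - 4p and qs = 3p - 1947.
New equilibrium: 5158 - 4p = 3p - 1947 ⇒ 7105 = 7p ⇒ p = 1015, q = 1098.

1015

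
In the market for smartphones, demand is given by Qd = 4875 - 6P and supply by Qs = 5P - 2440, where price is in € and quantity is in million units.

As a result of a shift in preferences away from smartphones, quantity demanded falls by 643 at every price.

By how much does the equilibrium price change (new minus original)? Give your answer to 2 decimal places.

Before the shock: 4875 - 6P = 5P - 2440 ⇒ 7315 = 11P ⇒ P = 665, Q = 885.
The new curves are Qd = 4232 - 6P (demand) and Qs = 5P - 2440 (supply).
New equilibrium: 4232 - 6P = 5P - 2440 ⇒ 6672 = 11P ⇒ P = 6672/11 ≈ 606.5455, Q = 6520/11 ≈ 592.7273.
ΔP = 606.5455 − 665 = -58.45.

-58.45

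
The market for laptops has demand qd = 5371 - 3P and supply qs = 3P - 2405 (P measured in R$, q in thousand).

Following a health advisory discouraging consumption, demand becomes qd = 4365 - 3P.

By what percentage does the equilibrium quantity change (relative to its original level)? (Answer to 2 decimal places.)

-33.92

Original equilibrium: 5371 - 3P = 3P - 2405 gives 7776 = 6P, so P = 1296 and q = 1483.
With the change applied: demand qd = 4365 - 3P, supply qs = 3P - 2405.
Setting them equal: 4365 - 3P = 3P - 2405 → 6770 = 6P, so P = 3385/3 ≈ 1128.3333 and q = 980.
%Δq = (980 − 1483) / 1483 × 100 = -33.92%.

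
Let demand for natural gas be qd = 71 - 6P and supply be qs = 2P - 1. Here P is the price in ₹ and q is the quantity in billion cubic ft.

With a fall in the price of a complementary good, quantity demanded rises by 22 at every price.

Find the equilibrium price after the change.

Solve the original market: 71 - 6P = 2P - 1, hence P = 9 and q = 17.
After the shift, demand is qd = 93 - 6P and supply is qs = 2P - 1.
New equilibrium: 93 - 6P = 2P - 1 ⇒ 94 = 8P ⇒ P = 11.75, q = 22.5.

11.75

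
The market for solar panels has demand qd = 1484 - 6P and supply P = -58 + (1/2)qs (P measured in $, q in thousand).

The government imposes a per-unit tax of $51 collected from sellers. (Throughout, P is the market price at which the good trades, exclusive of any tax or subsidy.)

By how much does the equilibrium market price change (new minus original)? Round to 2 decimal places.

+12.75

Original equilibrium: 1484 - 6P = 2P + 116 gives 1368 = 8P, so P = 171 and q = 458.
Since sellers keep the price net of the tax, the effective supply curve becomes qs = 2P + 14.
Setting them equal: 1484 - 6P = 2P + 14 → 1470 = 8P, so P = 183.75 and q = 381.5.
ΔP = 183.75 − 171 = +12.75.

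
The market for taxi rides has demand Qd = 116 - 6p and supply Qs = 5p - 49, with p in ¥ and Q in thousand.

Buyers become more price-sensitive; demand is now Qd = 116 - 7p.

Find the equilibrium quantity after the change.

Solve the original market: 116 - 6p = 5p - 49, hence p = 15 and Q = 26.
After the shift, demand is Qd = 116 - 7p and supply is Qs = 5p - 49.
New equilibrium: 116 - 7p = 5p - 49 ⇒ 165 = 12p ⇒ p = 13.75, Q = 19.75.

19.75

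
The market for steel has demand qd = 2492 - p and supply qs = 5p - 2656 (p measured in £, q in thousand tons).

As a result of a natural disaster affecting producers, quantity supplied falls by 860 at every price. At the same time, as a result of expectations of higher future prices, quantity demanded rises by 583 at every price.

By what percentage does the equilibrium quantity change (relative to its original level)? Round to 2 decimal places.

+20.96

Before the shock: 2492 - p = 5p - 2656 ⇒ 5148 = 6p ⇒ p = 858, q = 1634.
The shock moves the curves to qd = 3075 - p and qs = 5p - 3516.
New equilibrium: 3075 - p = 5p - 3516 ⇒ 6591 = 6p ⇒ p = 1098.5, q = 1976.5.
%Δq = (1976.5 − 1634) / 1634 × 100 = +20.96%.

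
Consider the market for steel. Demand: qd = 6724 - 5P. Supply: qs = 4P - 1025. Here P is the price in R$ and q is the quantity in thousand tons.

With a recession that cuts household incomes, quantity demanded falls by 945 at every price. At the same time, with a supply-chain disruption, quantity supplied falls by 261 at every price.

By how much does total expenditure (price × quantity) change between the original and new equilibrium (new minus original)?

Original equilibrium: 6724 - 5P = 4P - 1025 gives 7749 = 9P, so P = 861 and q = 2419.
After the shift, demand is qd = 5779 - 5P and supply is qs = 4P - 1286.
New equilibrium: 5779 - 5P = 4P - 1286 ⇒ 7065 = 9P ⇒ P = 785, q = 1854.
Expenditure moves from 861×2419 = 2082759 to 785×1854 = 1455390; change = -627369.

-627369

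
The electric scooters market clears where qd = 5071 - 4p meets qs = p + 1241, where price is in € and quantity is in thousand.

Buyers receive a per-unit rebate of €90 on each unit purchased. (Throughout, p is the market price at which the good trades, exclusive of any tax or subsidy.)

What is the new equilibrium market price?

838

Solve the original market: 5071 - 4p = p + 1241, hence p = 766 and q = 2007.
Since buyers' out-of-pocket price is the market price minus the rebate, the effective demand curve becomes qd = 5431 - 4p.
Setting them equal: 5431 - 4p = p + 1241 → 4190 = 5p, so p = 838 and q = 2079.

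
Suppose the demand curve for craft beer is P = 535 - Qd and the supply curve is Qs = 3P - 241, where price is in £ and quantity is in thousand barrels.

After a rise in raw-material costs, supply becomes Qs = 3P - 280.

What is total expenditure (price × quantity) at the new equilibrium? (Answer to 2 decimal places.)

67492.19

Initially, 535 - P = 3P - 241, so 776 = 4P and P = 194, Q = 341.
The shock moves the curves to Qd = 535 - P and Qs = 3P - 280.
Setting them equal: 535 - P = 3P - 280 → 815 = 4P, so P = 203.75 and Q = 331.25.
New expenditure = 203.75 × 331.25 = 67492.19.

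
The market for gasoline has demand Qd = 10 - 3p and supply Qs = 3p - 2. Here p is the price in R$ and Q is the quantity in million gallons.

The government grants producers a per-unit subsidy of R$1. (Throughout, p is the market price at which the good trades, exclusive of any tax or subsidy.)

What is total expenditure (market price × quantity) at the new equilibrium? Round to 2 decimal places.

Solve the original market: 10 - 3p = 3p - 2, hence p = 2 and Q = 4.
Since sellers receive the price plus the subsidy, the effective supply curve becomes Qs = 3p + 1.
Equate the new curves: 10 - 3p = 3p + 1, giving 9 = 6p, p = 1.5, Q = 5.5.
New expenditure = 1.5 × 5.5 = 8.25.

8.25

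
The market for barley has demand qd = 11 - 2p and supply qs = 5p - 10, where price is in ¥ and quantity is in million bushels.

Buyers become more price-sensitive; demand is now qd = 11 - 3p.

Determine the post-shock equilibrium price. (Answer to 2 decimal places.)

2.63

Original equilibrium: 11 - 2p = 5p - 10 gives 21 = 7p, so p = 3 and q = 5.
The shock moves the curves to qd = 11 - 3p and qs = 5p - 10.
Equate the new curves: 11 - 3p = 5p - 10, giving 21 = 8p, p = 2.625, q = 3.125.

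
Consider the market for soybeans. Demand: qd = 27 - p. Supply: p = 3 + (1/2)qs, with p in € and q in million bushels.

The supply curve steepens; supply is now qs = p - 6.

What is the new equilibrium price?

Solve the original market: 27 - p = 2p - 6, hence p = 11 and q = 16.
After the shift, demand is qd = 27 - p and supply is qs = p - 6.
Clearing the new market: 27 - p = p - 6, so p = 16.5 and q = 10.5.

16.5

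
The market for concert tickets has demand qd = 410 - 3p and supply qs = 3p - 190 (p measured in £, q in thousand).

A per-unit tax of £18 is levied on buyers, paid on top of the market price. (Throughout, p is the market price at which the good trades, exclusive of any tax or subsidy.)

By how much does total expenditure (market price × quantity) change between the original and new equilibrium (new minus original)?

-3447

Original equilibrium: 410 - 3p = 3p - 190 gives 600 = 6p, so p = 100 and q = 110.
Since buyers pay the price plus the tax, the effective demand curve becomes qd = 356 - 3p.
Clearing the new market: 356 - 3p = 3p - 190, so p = 91 and q = 83.
Expenditure moves from 100×110 = 11000 to 91×83 = 7553; change = -3447.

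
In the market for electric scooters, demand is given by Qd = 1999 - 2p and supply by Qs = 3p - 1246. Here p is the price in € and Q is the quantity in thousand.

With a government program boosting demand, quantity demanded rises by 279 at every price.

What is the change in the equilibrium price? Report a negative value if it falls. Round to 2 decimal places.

Before the shock: 1999 - 2p = 3p - 1246 ⇒ 3245 = 5p ⇒ p = 649, Q = 701.
The new curves are Qd = 2278 - 2p (demand) and Qs = 3p - 1246 (supply).
New equilibrium: 2278 - 2p = 3p - 1246 ⇒ 3524 = 5p ⇒ p = 704.8, Q = 868.4.
Δp = 704.8 − 649 = +55.80.

+55.80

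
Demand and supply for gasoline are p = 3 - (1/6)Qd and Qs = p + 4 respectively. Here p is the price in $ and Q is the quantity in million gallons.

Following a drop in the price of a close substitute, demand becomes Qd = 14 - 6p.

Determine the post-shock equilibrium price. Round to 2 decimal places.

1.43

Solve the original market: 18 - 6p = p + 4, hence p = 2 and Q = 6.
After the shift, demand is Qd = 14 - 6p and supply is Qs = p + 4.
New equilibrium: 14 - 6p = p + 4 ⇒ 10 = 7p ⇒ p = 10/7 ≈ 1.4286, Q = 38/7 ≈ 5.4286.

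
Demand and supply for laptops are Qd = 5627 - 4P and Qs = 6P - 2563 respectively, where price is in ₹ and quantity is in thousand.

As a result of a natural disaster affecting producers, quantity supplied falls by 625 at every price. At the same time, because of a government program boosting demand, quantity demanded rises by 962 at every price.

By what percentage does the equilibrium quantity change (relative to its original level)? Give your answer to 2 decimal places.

+13.92

Original equilibrium: 5627 - 4P = 6P - 2563 gives 8190 = 10P, so P = 819 and Q = 2351.
The shock moves the curves to Qd = 6589 - 4P and Qs = 6P - 3188.
Equate the new curves: 6589 - 4P = 6P - 3188, giving 9777 = 10P, P = 977.7, Q = 2678.2.
%ΔQ = (2678.2 − 2351) / 2351 × 100 = +13.92%.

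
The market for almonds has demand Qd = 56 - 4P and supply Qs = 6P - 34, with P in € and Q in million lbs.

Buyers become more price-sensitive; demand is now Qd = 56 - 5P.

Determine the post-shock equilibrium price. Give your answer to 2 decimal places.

Initially, 56 - 4P = 6P - 34, so 90 = 10P and P = 9, Q = 20.
The shock moves the curves to Qd = 56 - 5P and Qs = 6P - 34.
Setting them equal: 56 - 5P = 6P - 34 → 90 = 11P, so P = 90/11 ≈ 8.1818 and Q = 166/11 ≈ 15.0909.

8.18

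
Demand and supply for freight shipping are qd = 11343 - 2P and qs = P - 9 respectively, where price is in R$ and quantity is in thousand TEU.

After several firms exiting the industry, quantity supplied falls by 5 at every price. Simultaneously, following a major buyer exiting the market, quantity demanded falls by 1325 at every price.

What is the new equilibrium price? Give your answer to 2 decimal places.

3344.00

Solve the original market: 11343 - 2P = P - 9, hence P = 3784 and q = 3775.
With the change applied: demand qd = 10018 - 2P, supply qs = P - 14.
New equilibrium: 10018 - 2P = P - 14 ⇒ 10032 = 3P ⇒ P = 3344, q = 3330.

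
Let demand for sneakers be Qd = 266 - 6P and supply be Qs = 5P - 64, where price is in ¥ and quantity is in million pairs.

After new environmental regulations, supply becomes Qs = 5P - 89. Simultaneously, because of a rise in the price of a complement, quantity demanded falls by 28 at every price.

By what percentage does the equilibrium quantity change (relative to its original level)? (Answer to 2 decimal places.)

-30.66

Initially, 266 - 6P = 5P - 64, so 330 = 11P and P = 30, Q = 86.
The new curves are Qd = 238 - 6P (demand) and Qs = 5P - 89 (supply).
New equilibrium: 238 - 6P = 5P - 89 ⇒ 327 = 11P ⇒ P = 327/11 ≈ 29.7273, Q = 656/11 ≈ 59.6364.
%ΔQ = (59.6364 − 86) / 86 × 100 = -30.66%.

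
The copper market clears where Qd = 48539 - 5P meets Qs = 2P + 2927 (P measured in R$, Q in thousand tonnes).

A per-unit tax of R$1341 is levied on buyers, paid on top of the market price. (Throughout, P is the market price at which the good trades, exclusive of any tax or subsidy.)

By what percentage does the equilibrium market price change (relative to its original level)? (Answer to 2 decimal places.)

Original equilibrium: 48539 - 5P = 2P + 2927 gives 45612 = 7P, so P = 6516 and Q = 15959.
Since buyers pay the price plus the tax, the effective demand curve becomes Qd = 41834 - 5P.
Clearing the new market: 41834 - 5P = 2P + 2927, so P = 38907/7 ≈ 5558.1429 and Q = 98303/7 ≈ 14043.2857.
%ΔP = (5558.1429 − 6516) / 6516 × 100 = -14.70%.

-14.70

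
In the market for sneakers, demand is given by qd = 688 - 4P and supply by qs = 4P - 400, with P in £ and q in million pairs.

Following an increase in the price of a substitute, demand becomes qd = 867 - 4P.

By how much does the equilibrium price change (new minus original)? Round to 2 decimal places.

+22.38

Before the shock: 688 - 4P = 4P - 400 ⇒ 1088 = 8P ⇒ P = 136, q = 144.
With the change applied: demand qd = 867 - 4P, supply qs = 4P - 400.
New equilibrium: 867 - 4P = 4P - 400 ⇒ 1267 = 8P ⇒ P = 158.375, q = 233.5.
ΔP = 158.375 − 136 = +22.38.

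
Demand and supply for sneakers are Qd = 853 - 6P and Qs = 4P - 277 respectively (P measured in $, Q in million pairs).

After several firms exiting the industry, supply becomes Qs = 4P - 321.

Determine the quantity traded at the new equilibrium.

148.6

Before the shock: 853 - 6P = 4P - 277 ⇒ 1130 = 10P ⇒ P = 113, Q = 175.
With the change applied: demand Qd = 853 - 6P, supply Qs = 4P - 321.
Clearing the new market: 853 - 6P = 4P - 321, so P = 117.4 and Q = 148.6.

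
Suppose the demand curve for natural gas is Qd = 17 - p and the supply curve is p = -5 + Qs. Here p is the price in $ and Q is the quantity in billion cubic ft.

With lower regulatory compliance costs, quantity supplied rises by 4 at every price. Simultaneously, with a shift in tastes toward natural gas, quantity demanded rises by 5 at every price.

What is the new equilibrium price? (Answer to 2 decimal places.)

Initially, 17 - p = p + 5, so 12 = 2p and p = 6, Q = 11.
After the shift, demand is Qd = 22 - p and supply is Qs = p + 9.
Setting them equal: 22 - p = p + 9 → 13 = 2p, so p = 6.5 and Q = 15.5.

6.50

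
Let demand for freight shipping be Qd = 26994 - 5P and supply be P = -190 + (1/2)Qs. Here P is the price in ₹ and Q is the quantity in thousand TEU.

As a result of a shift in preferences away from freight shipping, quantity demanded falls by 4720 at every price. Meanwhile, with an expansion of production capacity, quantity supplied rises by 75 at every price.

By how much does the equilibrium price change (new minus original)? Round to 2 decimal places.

Original equilibrium: 26994 - 5P = 2P + 380 gives 26614 = 7P, so P = 3802 and Q = 7984.
The shock moves the curves to Qd = 22274 - 5P and Qs = 2P + 455.
Setting them equal: 22274 - 5P = 2P + 455 → 21819 = 7P, so P = 3117 and Q = 6689.
ΔP = 3117 − 3802 = -685.00.

-685.00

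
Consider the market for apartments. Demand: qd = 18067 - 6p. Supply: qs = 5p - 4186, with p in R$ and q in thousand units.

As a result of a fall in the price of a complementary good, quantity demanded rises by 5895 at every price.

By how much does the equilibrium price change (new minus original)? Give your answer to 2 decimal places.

+535.91

Solve the original market: 18067 - 6p = 5p - 4186, hence p = 2023 and q = 5929.
The new curves are qd = 23962 - 6p (demand) and qs = 5p - 4186 (supply).
Equate the new curves: 23962 - 6p = 5p - 4186, giving 28148 = 11p, p = 28148/11 ≈ 2558.9091, q = 94694/11 ≈ 8608.5455.
Δp = 2558.9091 − 2023 = +535.91.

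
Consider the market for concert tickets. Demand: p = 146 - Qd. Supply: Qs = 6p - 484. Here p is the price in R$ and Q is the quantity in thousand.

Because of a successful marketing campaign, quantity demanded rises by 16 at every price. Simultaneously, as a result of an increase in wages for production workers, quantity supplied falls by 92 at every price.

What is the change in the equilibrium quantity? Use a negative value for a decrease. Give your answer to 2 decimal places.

Before the shock: 146 - p = 6p - 484 ⇒ 630 = 7p ⇒ p = 90, Q = 56.
After the shift, demand is Qd = 162 - p and supply is Qs = 6p - 576.
Setting them equal: 162 - p = 6p - 576 → 738 = 7p, so p = 738/7 ≈ 105.4286 and Q = 396/7 ≈ 56.5714.
ΔQ = 56.5714 − 56 = +0.57.

+0.57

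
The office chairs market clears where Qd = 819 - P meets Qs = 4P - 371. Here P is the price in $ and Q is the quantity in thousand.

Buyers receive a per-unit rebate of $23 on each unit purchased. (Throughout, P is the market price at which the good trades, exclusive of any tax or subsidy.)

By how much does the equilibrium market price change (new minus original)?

+4.6

Original equilibrium: 819 - P = 4P - 371 gives 1190 = 5P, so P = 238 and Q = 581.
Since buyers' out-of-pocket price is the market price minus the rebate, the effective demand curve becomes Qd = 842 - P.
Clearing the new market: 842 - P = 4P - 371, so P = 242.6 and Q = 599.4.
ΔP = 242.6 − 238 = +4.6.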